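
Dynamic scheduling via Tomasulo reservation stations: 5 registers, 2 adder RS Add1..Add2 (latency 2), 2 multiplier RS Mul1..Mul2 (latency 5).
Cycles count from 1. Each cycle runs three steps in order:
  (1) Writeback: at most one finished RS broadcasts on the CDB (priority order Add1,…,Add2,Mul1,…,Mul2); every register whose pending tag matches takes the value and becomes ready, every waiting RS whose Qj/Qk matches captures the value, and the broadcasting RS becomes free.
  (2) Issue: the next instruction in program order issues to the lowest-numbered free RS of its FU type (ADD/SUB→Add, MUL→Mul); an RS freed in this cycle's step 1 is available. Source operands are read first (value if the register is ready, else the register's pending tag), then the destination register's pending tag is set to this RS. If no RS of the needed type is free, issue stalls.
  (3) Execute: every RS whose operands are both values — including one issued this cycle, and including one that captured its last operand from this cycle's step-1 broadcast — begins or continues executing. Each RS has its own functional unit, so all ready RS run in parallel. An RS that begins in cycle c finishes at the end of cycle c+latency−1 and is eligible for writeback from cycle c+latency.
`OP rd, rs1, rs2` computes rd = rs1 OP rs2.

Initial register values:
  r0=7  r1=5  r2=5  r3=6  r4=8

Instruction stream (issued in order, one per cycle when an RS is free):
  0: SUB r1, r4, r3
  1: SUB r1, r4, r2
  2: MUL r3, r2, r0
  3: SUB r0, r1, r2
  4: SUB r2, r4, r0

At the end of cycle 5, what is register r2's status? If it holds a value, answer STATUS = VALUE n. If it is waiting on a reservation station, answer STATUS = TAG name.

STATUS = TAG Add2

  c1: issue SUB r1<-Add1  regs: r0:7,r1:Add1,r2:5,r3:6,r4:8
  c2: issue SUB r1<-Add2  regs: r0:7,r1:Add2,r2:5,r3:6,r4:8
  c3: CDB Add1=2; issue MUL r3<-Mul1  regs: r0:7,r1:Add2,r2:5,r3:Mul1,r4:8
  c4: CDB Add2=3; issue SUB r0<-Add1  regs: r0:Add1,r1:3,r2:5,r3:Mul1,r4:8
  c5: issue SUB r2<-Add2  regs: r0:Add1,r1:3,r2:Add2,r3:Mul1,r4:8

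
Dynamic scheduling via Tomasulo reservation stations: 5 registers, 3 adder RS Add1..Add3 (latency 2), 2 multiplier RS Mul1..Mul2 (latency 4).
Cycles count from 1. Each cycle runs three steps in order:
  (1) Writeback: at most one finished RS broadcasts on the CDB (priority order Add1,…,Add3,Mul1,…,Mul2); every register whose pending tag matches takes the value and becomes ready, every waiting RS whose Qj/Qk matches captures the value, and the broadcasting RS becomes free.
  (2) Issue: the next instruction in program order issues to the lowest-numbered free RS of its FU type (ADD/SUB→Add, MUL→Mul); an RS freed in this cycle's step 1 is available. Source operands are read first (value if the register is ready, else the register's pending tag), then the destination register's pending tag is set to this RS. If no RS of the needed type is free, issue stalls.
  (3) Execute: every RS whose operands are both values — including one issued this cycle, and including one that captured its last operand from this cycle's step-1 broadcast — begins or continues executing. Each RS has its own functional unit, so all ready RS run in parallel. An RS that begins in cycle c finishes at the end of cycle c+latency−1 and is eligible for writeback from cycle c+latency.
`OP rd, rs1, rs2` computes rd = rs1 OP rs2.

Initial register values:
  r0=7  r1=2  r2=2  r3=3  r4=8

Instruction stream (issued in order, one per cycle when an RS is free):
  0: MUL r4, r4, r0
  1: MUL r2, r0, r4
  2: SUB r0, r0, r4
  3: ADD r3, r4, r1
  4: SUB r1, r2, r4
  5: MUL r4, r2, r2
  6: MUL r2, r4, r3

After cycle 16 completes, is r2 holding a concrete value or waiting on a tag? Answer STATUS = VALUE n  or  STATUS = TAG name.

  c1: issue MUL r4<-Mul1  regs: r0:7,r1:2,r2:2,r3:3,r4:Mul1
  c2: issue MUL r2<-Mul2  regs: r0:7,r1:2,r2:Mul2,r3:3,r4:Mul1
  c3: issue SUB r0<-Add1  regs: r0:Add1,r1:2,r2:Mul2,r3:3,r4:Mul1
  c4: issue ADD r3<-Add2  regs: r0:Add1,r1:2,r2:Mul2,r3:Add2,r4:Mul1
  c5: CDB Mul1=56; issue SUB r1<-Add3  regs: r0:Add1,r1:Add3,r2:Mul2,r3:Add2,r4:56
  c6: issue MUL r4<-Mul1  regs: r0:Add1,r1:Add3,r2:Mul2,r3:Add2,r4:Mul1
  c7: CDB Add1=-49; stall  regs: r0:-49,r1:Add3,r2:Mul2,r3:Add2,r4:Mul1
  c8: CDB Add2=58; stall  regs: r0:-49,r1:Add3,r2:Mul2,r3:58,r4:Mul1
  c9: CDB Mul2=392; issue MUL r2<-Mul2  regs: r0:-49,r1:Add3,r2:Mul2,r3:58,r4:Mul1
  c10: -  regs: r0:-49,r1:Add3,r2:Mul2,r3:58,r4:Mul1
  c11: CDB Add3=336  regs: r0:-49,r1:336,r2:Mul2,r3:58,r4:Mul1
  c12: -  regs: r0:-49,r1:336,r2:Mul2,r3:58,r4:Mul1
  c13: CDB Mul1=153664  regs: r0:-49,r1:336,r2:Mul2,r3:58,r4:153664
  c14: -  regs: r0:-49,r1:336,r2:Mul2,r3:58,r4:153664
  c15: -  regs: r0:-49,r1:336,r2:Mul2,r3:58,r4:153664
  c16: -  regs: r0:-49,r1:336,r2:Mul2,r3:58,r4:153664

STATUS = TAG Mul2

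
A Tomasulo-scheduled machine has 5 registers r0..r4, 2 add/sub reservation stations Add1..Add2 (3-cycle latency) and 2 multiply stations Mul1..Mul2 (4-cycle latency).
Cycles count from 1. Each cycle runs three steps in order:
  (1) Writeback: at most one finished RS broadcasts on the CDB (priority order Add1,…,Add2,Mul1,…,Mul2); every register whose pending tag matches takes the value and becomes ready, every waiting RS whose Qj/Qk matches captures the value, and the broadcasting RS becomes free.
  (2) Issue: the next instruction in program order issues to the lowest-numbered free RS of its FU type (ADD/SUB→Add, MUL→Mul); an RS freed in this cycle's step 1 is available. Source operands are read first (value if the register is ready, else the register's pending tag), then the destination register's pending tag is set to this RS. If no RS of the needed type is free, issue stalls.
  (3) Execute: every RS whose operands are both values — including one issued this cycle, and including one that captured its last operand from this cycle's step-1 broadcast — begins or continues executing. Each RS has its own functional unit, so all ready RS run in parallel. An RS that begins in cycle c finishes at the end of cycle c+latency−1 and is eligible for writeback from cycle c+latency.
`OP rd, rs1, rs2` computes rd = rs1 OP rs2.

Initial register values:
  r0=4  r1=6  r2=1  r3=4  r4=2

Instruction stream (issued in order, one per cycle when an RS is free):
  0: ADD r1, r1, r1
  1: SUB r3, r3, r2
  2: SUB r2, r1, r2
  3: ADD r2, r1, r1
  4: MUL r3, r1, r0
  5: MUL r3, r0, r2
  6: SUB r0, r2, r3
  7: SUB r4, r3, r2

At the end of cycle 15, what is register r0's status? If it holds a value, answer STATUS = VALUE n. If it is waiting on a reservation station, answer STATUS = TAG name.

STATUS = VALUE -72

c1: issue ADD r1<-Add1 | r0:4,r1:Add1,r2:1,r3:4,r4:2
c2: issue SUB r3<-Add2 | r0:4,r1:Add1,r2:1,r3:Add2,r4:2
c3: stall | r0:4,r1:Add1,r2:1,r3:Add2,r4:2
c4: CDB Add1=12; issue SUB r2<-Add1 | r0:4,r1:12,r2:Add1,r3:Add2,r4:2
c5: CDB Add2=3; issue ADD r2<-Add2 | r0:4,r1:12,r2:Add2,r3:3,r4:2
c6: issue MUL r3<-Mul1 | r0:4,r1:12,r2:Add2,r3:Mul1,r4:2
c7: CDB Add1=11; issue MUL r3<-Mul2 | r0:4,r1:12,r2:Add2,r3:Mul2,r4:2
c8: CDB Add2=24; issue SUB r0<-Add1 | r0:Add1,r1:12,r2:24,r3:Mul2,r4:2
c9: issue SUB r4<-Add2 | r0:Add1,r1:12,r2:24,r3:Mul2,r4:Add2
c10: CDB Mul1=48 | r0:Add1,r1:12,r2:24,r3:Mul2,r4:Add2
c11: - | r0:Add1,r1:12,r2:24,r3:Mul2,r4:Add2
c12: CDB Mul2=96 | r0:Add1,r1:12,r2:24,r3:96,r4:Add2
c13: - | r0:Add1,r1:12,r2:24,r3:96,r4:Add2
c14: - | r0:Add1,r1:12,r2:24,r3:96,r4:Add2
c15: CDB Add1=-72 | r0:-72,r1:12,r2:24,r3:96,r4:Add2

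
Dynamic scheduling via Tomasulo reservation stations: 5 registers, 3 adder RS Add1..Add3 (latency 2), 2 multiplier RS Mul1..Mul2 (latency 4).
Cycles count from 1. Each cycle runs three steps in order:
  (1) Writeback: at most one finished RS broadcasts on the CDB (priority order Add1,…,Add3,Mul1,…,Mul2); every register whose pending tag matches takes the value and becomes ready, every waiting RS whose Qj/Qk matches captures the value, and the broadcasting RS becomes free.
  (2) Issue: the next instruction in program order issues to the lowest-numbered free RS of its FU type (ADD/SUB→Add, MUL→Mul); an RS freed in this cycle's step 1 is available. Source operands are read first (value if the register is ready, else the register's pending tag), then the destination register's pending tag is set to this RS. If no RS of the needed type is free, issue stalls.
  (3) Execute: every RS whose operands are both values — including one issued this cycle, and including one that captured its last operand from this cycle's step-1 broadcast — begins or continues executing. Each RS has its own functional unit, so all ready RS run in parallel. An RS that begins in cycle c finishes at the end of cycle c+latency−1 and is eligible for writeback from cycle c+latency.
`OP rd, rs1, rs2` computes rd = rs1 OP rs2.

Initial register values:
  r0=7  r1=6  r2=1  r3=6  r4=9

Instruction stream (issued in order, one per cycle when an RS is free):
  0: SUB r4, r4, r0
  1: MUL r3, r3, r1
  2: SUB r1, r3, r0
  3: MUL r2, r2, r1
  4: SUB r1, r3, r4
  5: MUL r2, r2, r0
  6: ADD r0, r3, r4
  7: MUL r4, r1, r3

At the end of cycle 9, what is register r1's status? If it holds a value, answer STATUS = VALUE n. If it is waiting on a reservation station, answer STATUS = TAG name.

STATUS = VALUE 34

  c1: issue SUB r4<-Add1  regs: r0:7,r1:6,r2:1,r3:6,r4:Add1
  c2: issue MUL r3<-Mul1  regs: r0:7,r1:6,r2:1,r3:Mul1,r4:Add1
  c3: CDB Add1=2; issue SUB r1<-Add1  regs: r0:7,r1:Add1,r2:1,r3:Mul1,r4:2
  c4: issue MUL r2<-Mul2  regs: r0:7,r1:Add1,r2:Mul2,r3:Mul1,r4:2
  c5: issue SUB r1<-Add2  regs: r0:7,r1:Add2,r2:Mul2,r3:Mul1,r4:2
  c6: CDB Mul1=36; issue MUL r2<-Mul1  regs: r0:7,r1:Add2,r2:Mul1,r3:36,r4:2
  c7: issue ADD r0<-Add3  regs: r0:Add3,r1:Add2,r2:Mul1,r3:36,r4:2
  c8: CDB Add1=29; stall  regs: r0:Add3,r1:Add2,r2:Mul1,r3:36,r4:2
  c9: CDB Add2=34; stall  regs: r0:Add3,r1:34,r2:Mul1,r3:36,r4:2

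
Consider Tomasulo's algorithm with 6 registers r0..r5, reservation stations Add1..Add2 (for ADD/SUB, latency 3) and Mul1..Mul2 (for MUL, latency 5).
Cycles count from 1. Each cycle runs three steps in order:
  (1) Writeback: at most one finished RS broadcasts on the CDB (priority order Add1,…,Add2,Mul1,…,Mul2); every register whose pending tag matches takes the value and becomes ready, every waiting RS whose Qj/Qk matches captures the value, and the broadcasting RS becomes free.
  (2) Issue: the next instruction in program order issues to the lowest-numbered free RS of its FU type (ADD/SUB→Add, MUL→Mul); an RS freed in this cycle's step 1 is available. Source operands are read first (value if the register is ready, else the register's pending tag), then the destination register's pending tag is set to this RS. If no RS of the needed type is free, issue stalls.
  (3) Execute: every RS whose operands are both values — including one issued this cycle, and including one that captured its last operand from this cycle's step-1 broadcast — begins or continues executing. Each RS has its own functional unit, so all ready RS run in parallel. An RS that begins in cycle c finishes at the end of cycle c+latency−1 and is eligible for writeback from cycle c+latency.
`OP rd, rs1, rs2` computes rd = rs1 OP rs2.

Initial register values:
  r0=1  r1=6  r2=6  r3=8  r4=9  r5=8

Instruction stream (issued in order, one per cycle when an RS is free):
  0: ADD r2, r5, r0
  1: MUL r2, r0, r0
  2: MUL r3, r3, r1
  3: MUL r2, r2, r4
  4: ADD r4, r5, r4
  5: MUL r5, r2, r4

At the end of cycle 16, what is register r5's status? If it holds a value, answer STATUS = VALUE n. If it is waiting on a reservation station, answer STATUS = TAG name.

c1: issue ADD r2<-Add1 | r0:1,r1:6,r2:Add1,r3:8,r4:9,r5:8
c2: issue MUL r2<-Mul1 | r0:1,r1:6,r2:Mul1,r3:8,r4:9,r5:8
c3: issue MUL r3<-Mul2 | r0:1,r1:6,r2:Mul1,r3:Mul2,r4:9,r5:8
c4: CDB Add1=9; stall | r0:1,r1:6,r2:Mul1,r3:Mul2,r4:9,r5:8
c5: stall | r0:1,r1:6,r2:Mul1,r3:Mul2,r4:9,r5:8
c6: stall | r0:1,r1:6,r2:Mul1,r3:Mul2,r4:9,r5:8
c7: CDB Mul1=1; issue MUL r2<-Mul1 | r0:1,r1:6,r2:Mul1,r3:Mul2,r4:9,r5:8
c8: CDB Mul2=48; issue ADD r4<-Add1 | r0:1,r1:6,r2:Mul1,r3:48,r4:Add1,r5:8
c9: issue MUL r5<-Mul2 | r0:1,r1:6,r2:Mul1,r3:48,r4:Add1,r5:Mul2
c10: - | r0:1,r1:6,r2:Mul1,r3:48,r4:Add1,r5:Mul2
c11: CDB Add1=17 | r0:1,r1:6,r2:Mul1,r3:48,r4:17,r5:Mul2
c12: CDB Mul1=9 | r0:1,r1:6,r2:9,r3:48,r4:17,r5:Mul2
c13: - | r0:1,r1:6,r2:9,r3:48,r4:17,r5:Mul2
c14: - | r0:1,r1:6,r2:9,r3:48,r4:17,r5:Mul2
c15: - | r0:1,r1:6,r2:9,r3:48,r4:17,r5:Mul2
c16: - | r0:1,r1:6,r2:9,r3:48,r4:17,r5:Mul2

STATUS = TAG Mul2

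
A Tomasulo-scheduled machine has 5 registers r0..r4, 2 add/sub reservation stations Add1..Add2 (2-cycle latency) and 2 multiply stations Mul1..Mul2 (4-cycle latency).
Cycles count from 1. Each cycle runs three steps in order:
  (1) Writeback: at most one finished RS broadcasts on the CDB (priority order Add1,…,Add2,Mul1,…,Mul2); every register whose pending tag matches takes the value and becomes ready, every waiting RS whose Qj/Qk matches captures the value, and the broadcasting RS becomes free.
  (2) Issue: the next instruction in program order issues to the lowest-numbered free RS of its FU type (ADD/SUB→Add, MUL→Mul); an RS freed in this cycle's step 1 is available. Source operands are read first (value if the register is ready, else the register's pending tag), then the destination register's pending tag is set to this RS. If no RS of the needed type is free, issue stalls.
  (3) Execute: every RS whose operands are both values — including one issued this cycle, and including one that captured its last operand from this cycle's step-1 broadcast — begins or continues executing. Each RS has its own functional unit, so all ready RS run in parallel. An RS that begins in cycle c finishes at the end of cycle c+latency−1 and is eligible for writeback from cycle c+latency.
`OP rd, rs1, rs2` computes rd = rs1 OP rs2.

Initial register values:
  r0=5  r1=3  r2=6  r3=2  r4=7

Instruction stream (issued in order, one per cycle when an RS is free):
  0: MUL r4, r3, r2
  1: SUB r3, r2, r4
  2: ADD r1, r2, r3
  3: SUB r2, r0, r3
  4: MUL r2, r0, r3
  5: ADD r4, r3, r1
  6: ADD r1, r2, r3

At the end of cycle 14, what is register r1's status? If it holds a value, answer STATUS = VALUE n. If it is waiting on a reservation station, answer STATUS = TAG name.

STATUS = TAG Add2

c1: issue MUL r4<-Mul1 | r0:5,r1:3,r2:6,r3:2,r4:Mul1
c2: issue SUB r3<-Add1 | r0:5,r1:3,r2:6,r3:Add1,r4:Mul1
c3: issue ADD r1<-Add2 | r0:5,r1:Add2,r2:6,r3:Add1,r4:Mul1
c4: stall | r0:5,r1:Add2,r2:6,r3:Add1,r4:Mul1
c5: CDB Mul1=12; stall | r0:5,r1:Add2,r2:6,r3:Add1,r4:12
c6: stall | r0:5,r1:Add2,r2:6,r3:Add1,r4:12
c7: CDB Add1=-6; issue SUB r2<-Add1 | r0:5,r1:Add2,r2:Add1,r3:-6,r4:12
c8: issue MUL r2<-Mul1 | r0:5,r1:Add2,r2:Mul1,r3:-6,r4:12
c9: CDB Add1=11; issue ADD r4<-Add1 | r0:5,r1:Add2,r2:Mul1,r3:-6,r4:Add1
c10: CDB Add2=0; issue ADD r1<-Add2 | r0:5,r1:Add2,r2:Mul1,r3:-6,r4:Add1
c11: - | r0:5,r1:Add2,r2:Mul1,r3:-6,r4:Add1
c12: CDB Add1=-6 | r0:5,r1:Add2,r2:Mul1,r3:-6,r4:-6
c13: CDB Mul1=-30 | r0:5,r1:Add2,r2:-30,r3:-6,r4:-6
c14: - | r0:5,r1:Add2,r2:-30,r3:-6,r4:-6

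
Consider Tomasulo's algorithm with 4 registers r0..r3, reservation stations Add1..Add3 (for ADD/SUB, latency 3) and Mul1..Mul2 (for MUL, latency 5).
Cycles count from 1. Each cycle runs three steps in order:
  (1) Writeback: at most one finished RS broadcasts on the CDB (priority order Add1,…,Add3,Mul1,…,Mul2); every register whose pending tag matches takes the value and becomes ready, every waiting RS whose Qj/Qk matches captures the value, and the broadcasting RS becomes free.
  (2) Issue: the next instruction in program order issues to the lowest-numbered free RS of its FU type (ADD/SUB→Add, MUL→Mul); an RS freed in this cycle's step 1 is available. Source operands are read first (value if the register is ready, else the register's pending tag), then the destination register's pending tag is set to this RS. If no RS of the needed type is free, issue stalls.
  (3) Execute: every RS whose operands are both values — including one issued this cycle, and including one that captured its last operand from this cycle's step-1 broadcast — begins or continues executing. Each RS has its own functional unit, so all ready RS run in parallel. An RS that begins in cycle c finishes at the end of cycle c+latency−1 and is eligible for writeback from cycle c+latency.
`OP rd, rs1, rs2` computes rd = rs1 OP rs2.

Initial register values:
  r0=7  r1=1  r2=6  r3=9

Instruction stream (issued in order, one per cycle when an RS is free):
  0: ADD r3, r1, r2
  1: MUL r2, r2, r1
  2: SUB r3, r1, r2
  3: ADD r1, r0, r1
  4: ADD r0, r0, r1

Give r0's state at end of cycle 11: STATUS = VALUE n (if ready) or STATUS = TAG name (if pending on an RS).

STATUS = VALUE 15

c1: issue ADD r3<-Add1 | r0:7,r1:1,r2:6,r3:Add1
c2: issue MUL r2<-Mul1 | r0:7,r1:1,r2:Mul1,r3:Add1
c3: issue SUB r3<-Add2 | r0:7,r1:1,r2:Mul1,r3:Add2
c4: CDB Add1=7; issue ADD r1<-Add1 | r0:7,r1:Add1,r2:Mul1,r3:Add2
c5: issue ADD r0<-Add3 | r0:Add3,r1:Add1,r2:Mul1,r3:Add2
c6: - | r0:Add3,r1:Add1,r2:Mul1,r3:Add2
c7: CDB Add1=8 | r0:Add3,r1:8,r2:Mul1,r3:Add2
c8: CDB Mul1=6 | r0:Add3,r1:8,r2:6,r3:Add2
c9: - | r0:Add3,r1:8,r2:6,r3:Add2
c10: CDB Add3=15 | r0:15,r1:8,r2:6,r3:Add2
c11: CDB Add2=-5 | r0:15,r1:8,r2:6,r3:-5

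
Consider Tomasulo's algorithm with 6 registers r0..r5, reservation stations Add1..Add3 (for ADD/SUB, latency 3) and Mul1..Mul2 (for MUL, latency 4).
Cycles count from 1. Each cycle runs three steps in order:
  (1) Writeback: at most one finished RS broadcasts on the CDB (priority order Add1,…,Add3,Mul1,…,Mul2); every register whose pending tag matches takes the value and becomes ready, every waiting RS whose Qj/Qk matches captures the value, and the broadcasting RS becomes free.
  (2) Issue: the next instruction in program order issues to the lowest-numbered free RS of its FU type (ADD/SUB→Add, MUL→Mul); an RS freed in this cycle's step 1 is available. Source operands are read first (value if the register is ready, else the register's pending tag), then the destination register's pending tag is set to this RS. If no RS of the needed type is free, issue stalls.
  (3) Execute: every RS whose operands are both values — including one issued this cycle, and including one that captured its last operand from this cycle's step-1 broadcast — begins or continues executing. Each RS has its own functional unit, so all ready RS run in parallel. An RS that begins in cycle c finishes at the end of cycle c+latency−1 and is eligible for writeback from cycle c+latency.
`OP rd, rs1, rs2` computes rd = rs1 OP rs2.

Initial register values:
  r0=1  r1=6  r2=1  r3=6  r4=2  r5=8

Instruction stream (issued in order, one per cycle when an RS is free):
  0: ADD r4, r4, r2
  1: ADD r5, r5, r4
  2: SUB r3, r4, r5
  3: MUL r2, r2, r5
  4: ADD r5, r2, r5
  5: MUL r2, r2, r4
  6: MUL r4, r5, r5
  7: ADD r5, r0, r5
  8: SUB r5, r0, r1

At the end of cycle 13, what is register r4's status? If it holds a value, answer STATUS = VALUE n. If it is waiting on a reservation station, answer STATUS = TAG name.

c1: issue ADD r4<-Add1 | r0:1,r1:6,r2:1,r3:6,r4:Add1,r5:8
c2: issue ADD r5<-Add2 | r0:1,r1:6,r2:1,r3:6,r4:Add1,r5:Add2
c3: issue SUB r3<-Add3 | r0:1,r1:6,r2:1,r3:Add3,r4:Add1,r5:Add2
c4: CDB Add1=3; issue MUL r2<-Mul1 | r0:1,r1:6,r2:Mul1,r3:Add3,r4:3,r5:Add2
c5: issue ADD r5<-Add1 | r0:1,r1:6,r2:Mul1,r3:Add3,r4:3,r5:Add1
c6: issue MUL r2<-Mul2 | r0:1,r1:6,r2:Mul2,r3:Add3,r4:3,r5:Add1
c7: CDB Add2=11; stall | r0:1,r1:6,r2:Mul2,r3:Add3,r4:3,r5:Add1
c8: stall | r0:1,r1:6,r2:Mul2,r3:Add3,r4:3,r5:Add1
c9: stall | r0:1,r1:6,r2:Mul2,r3:Add3,r4:3,r5:Add1
c10: CDB Add3=-8; stall | r0:1,r1:6,r2:Mul2,r3:-8,r4:3,r5:Add1
c11: CDB Mul1=11; issue MUL r4<-Mul1 | r0:1,r1:6,r2:Mul2,r3:-8,r4:Mul1,r5:Add1
c12: issue ADD r5<-Add2 | r0:1,r1:6,r2:Mul2,r3:-8,r4:Mul1,r5:Add2
c13: issue SUB r5<-Add3 | r0:1,r1:6,r2:Mul2,r3:-8,r4:Mul1,r5:Add3

STATUS = TAG Mul1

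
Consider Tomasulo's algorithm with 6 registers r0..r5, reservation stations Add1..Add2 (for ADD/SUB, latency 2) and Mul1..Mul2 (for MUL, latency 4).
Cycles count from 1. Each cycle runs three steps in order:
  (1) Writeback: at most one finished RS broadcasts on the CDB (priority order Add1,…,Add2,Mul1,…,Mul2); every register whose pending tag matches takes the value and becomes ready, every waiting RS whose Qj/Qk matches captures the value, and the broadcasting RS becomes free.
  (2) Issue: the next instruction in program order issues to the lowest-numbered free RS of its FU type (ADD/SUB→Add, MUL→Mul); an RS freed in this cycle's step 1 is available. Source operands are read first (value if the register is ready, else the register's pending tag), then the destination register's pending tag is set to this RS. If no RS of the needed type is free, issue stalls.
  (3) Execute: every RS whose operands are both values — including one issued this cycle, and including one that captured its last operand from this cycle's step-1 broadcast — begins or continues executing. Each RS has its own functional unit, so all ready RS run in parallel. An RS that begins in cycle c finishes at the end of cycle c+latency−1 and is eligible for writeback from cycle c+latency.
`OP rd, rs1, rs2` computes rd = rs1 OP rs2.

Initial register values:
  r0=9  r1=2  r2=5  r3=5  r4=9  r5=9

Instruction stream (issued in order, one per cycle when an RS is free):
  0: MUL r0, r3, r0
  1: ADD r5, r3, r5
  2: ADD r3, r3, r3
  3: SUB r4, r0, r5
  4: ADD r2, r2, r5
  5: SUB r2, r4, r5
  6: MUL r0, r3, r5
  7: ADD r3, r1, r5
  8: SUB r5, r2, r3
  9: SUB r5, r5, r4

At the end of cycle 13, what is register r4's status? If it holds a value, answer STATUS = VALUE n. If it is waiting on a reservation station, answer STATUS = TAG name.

STATUS = VALUE 31

  c1: issue MUL r0<-Mul1  regs: r0:Mul1,r1:2,r2:5,r3:5,r4:9,r5:9
  c2: issue ADD r5<-Add1  regs: r0:Mul1,r1:2,r2:5,r3:5,r4:9,r5:Add1
  c3: issue ADD r3<-Add2  regs: r0:Mul1,r1:2,r2:5,r3:Add2,r4:9,r5:Add1
  c4: CDB Add1=14; issue SUB r4<-Add1  regs: r0:Mul1,r1:2,r2:5,r3:Add2,r4:Add1,r5:14
  c5: CDB Add2=10; issue ADD r2<-Add2  regs: r0:Mul1,r1:2,r2:Add2,r3:10,r4:Add1,r5:14
  c6: CDB Mul1=45; stall  regs: r0:45,r1:2,r2:Add2,r3:10,r4:Add1,r5:14
  c7: CDB Add2=19; issue SUB r2<-Add2  regs: r0:45,r1:2,r2:Add2,r3:10,r4:Add1,r5:14
  c8: CDB Add1=31; issue MUL r0<-Mul1  regs: r0:Mul1,r1:2,r2:Add2,r3:10,r4:31,r5:14
  c9: issue ADD r3<-Add1  regs: r0:Mul1,r1:2,r2:Add2,r3:Add1,r4:31,r5:14
  c10: CDB Add2=17; issue SUB r5<-Add2  regs: r0:Mul1,r1:2,r2:17,r3:Add1,r4:31,r5:Add2
  c11: CDB Add1=16; issue SUB r5<-Add1  regs: r0:Mul1,r1:2,r2:17,r3:16,r4:31,r5:Add1
  c12: CDB Mul1=140  regs: r0:140,r1:2,r2:17,r3:16,r4:31,r5:Add1
  c13: CDB Add2=1  regs: r0:140,r1:2,r2:17,r3:16,r4:31,r5:Add1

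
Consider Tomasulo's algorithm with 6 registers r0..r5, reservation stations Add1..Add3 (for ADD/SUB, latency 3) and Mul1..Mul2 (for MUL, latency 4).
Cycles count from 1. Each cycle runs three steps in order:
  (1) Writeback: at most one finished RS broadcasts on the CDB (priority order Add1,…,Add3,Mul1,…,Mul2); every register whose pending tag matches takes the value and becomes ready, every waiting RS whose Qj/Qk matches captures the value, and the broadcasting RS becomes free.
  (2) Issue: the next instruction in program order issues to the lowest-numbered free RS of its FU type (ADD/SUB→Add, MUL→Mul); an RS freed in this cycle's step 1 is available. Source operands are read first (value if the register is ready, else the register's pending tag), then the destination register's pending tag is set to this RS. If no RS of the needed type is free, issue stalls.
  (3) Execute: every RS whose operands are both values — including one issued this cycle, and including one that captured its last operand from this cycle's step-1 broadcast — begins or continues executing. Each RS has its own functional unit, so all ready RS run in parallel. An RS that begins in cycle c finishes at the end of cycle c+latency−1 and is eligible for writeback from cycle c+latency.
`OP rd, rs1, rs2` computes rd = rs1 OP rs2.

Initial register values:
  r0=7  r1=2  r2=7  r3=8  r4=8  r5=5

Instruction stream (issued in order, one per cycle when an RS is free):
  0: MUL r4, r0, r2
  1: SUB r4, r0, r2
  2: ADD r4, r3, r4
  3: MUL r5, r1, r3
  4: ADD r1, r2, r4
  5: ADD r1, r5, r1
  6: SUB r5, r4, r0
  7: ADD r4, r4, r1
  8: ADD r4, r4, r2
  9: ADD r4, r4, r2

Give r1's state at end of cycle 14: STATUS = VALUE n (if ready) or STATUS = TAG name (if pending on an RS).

cycle 1: issue MUL r4<-Mul1 // r0:7,r1:2,r2:7,r3:8,r4:Mul1,r5:5
cycle 2: issue SUB r4<-Add1 // r0:7,r1:2,r2:7,r3:8,r4:Add1,r5:5
cycle 3: issue ADD r4<-Add2 // r0:7,r1:2,r2:7,r3:8,r4:Add2,r5:5
cycle 4: issue MUL r5<-Mul2 // r0:7,r1:2,r2:7,r3:8,r4:Add2,r5:Mul2
cycle 5: CDB Add1=0; issue ADD r1<-Add1 // r0:7,r1:Add1,r2:7,r3:8,r4:Add2,r5:Mul2
cycle 6: CDB Mul1=49; issue ADD r1<-Add3 // r0:7,r1:Add3,r2:7,r3:8,r4:Add2,r5:Mul2
cycle 7: stall // r0:7,r1:Add3,r2:7,r3:8,r4:Add2,r5:Mul2
cycle 8: CDB Add2=8; issue SUB r5<-Add2 // r0:7,r1:Add3,r2:7,r3:8,r4:8,r5:Add2
cycle 9: CDB Mul2=16; stall // r0:7,r1:Add3,r2:7,r3:8,r4:8,r5:Add2
cycle 10: stall // r0:7,r1:Add3,r2:7,r3:8,r4:8,r5:Add2
cycle 11: CDB Add1=15; issue ADD r4<-Add1 // r0:7,r1:Add3,r2:7,r3:8,r4:Add1,r5:Add2
cycle 12: CDB Add2=1; issue ADD r4<-Add2 // r0:7,r1:Add3,r2:7,r3:8,r4:Add2,r5:1
cycle 13: stall // r0:7,r1:Add3,r2:7,r3:8,r4:Add2,r5:1
cycle 14: CDB Add3=31; issue ADD r4<-Add3 // r0:7,r1:31,r2:7,r3:8,r4:Add3,r5:1

STATUS = VALUE 31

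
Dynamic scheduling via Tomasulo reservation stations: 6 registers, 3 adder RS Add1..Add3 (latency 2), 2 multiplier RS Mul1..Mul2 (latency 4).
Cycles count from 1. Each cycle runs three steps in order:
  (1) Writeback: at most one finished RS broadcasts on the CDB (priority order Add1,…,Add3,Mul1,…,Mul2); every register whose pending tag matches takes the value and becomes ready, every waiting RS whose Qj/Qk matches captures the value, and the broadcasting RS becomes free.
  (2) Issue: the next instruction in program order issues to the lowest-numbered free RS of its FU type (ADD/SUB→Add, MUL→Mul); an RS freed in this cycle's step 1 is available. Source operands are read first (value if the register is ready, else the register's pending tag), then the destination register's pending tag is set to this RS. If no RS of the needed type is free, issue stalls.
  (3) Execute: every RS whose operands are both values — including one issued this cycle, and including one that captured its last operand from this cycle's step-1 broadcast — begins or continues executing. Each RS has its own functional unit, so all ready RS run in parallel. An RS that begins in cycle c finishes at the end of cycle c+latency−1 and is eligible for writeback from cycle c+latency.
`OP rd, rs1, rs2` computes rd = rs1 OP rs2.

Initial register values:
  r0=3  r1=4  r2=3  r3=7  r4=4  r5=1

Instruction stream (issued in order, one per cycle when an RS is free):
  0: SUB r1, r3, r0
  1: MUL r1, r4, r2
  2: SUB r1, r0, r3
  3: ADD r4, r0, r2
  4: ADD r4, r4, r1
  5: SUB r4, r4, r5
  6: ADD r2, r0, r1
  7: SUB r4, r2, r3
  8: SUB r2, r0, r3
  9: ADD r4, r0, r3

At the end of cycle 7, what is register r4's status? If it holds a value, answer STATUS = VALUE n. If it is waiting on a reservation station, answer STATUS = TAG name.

c1: issue SUB r1<-Add1 | r0:3,r1:Add1,r2:3,r3:7,r4:4,r5:1
c2: issue MUL r1<-Mul1 | r0:3,r1:Mul1,r2:3,r3:7,r4:4,r5:1
c3: CDB Add1=4; issue SUB r1<-Add1 | r0:3,r1:Add1,r2:3,r3:7,r4:4,r5:1
c4: issue ADD r4<-Add2 | r0:3,r1:Add1,r2:3,r3:7,r4:Add2,r5:1
c5: CDB Add1=-4; issue ADD r4<-Add1 | r0:3,r1:-4,r2:3,r3:7,r4:Add1,r5:1
c6: CDB Add2=6; issue SUB r4<-Add2 | r0:3,r1:-4,r2:3,r3:7,r4:Add2,r5:1
c7: CDB Mul1=12; issue ADD r2<-Add3 | r0:3,r1:-4,r2:Add3,r3:7,r4:Add2,r5:1

STATUS = TAG Add2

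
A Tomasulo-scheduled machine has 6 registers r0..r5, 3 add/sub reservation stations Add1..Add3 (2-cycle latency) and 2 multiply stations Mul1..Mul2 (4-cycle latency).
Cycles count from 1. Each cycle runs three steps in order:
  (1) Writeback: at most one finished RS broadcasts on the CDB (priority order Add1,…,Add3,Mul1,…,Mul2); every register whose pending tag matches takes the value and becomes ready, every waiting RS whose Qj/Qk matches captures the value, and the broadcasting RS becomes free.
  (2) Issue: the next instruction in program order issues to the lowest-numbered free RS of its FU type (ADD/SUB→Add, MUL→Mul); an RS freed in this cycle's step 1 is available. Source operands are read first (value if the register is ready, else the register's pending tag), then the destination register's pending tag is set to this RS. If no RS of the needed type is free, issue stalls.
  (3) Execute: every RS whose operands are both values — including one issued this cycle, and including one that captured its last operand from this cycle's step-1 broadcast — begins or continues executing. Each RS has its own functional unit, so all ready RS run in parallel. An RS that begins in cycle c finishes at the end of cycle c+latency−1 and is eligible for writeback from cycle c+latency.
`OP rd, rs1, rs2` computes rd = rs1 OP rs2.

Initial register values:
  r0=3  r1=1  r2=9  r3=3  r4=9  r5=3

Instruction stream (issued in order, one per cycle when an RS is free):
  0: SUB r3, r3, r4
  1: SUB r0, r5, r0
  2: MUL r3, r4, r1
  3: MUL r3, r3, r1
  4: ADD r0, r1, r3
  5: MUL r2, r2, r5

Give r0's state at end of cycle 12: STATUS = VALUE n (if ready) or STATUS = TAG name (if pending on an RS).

STATUS = TAG Add1

c1: issue SUB r3<-Add1 | r0:3,r1:1,r2:9,r3:Add1,r4:9,r5:3
c2: issue SUB r0<-Add2 | r0:Add2,r1:1,r2:9,r3:Add1,r4:9,r5:3
c3: CDB Add1=-6; issue MUL r3<-Mul1 | r0:Add2,r1:1,r2:9,r3:Mul1,r4:9,r5:3
c4: CDB Add2=0; issue MUL r3<-Mul2 | r0:0,r1:1,r2:9,r3:Mul2,r4:9,r5:3
c5: issue ADD r0<-Add1 | r0:Add1,r1:1,r2:9,r3:Mul2,r4:9,r5:3
c6: stall | r0:Add1,r1:1,r2:9,r3:Mul2,r4:9,r5:3
c7: CDB Mul1=9; issue MUL r2<-Mul1 | r0:Add1,r1:1,r2:Mul1,r3:Mul2,r4:9,r5:3
c8: - | r0:Add1,r1:1,r2:Mul1,r3:Mul2,r4:9,r5:3
c9: - | r0:Add1,r1:1,r2:Mul1,r3:Mul2,r4:9,r5:3
c10: - | r0:Add1,r1:1,r2:Mul1,r3:Mul2,r4:9,r5:3
c11: CDB Mul1=27 | r0:Add1,r1:1,r2:27,r3:Mul2,r4:9,r5:3
c12: CDB Mul2=9 | r0:Add1,r1:1,r2:27,r3:9,r4:9,r5:3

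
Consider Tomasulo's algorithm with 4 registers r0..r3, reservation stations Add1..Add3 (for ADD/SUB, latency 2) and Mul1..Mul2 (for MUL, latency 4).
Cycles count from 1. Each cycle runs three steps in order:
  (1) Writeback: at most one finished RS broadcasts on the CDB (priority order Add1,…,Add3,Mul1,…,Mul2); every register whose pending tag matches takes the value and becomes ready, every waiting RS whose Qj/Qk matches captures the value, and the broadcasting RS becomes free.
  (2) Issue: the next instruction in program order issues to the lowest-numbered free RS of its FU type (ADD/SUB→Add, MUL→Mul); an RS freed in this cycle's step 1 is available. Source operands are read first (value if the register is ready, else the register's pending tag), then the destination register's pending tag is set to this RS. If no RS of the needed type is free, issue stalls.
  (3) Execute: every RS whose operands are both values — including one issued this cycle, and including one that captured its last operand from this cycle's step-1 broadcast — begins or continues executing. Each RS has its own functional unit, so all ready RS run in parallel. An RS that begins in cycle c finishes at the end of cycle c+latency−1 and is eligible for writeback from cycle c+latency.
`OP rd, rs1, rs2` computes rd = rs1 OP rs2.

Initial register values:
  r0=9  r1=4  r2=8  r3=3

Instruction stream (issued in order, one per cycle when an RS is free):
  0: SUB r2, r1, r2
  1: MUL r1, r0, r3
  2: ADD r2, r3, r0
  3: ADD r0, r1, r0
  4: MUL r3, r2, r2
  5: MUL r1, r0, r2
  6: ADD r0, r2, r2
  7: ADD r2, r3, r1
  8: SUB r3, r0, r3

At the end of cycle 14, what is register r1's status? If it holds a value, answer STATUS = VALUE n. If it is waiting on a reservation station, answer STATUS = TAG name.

STATUS = VALUE 432

c1: issue SUB r2<-Add1 | r0:9,r1:4,r2:Add1,r3:3
c2: issue MUL r1<-Mul1 | r0:9,r1:Mul1,r2:Add1,r3:3
c3: CDB Add1=-4; issue ADD r2<-Add1 | r0:9,r1:Mul1,r2:Add1,r3:3
c4: issue ADD r0<-Add2 | r0:Add2,r1:Mul1,r2:Add1,r3:3
c5: CDB Add1=12; issue MUL r3<-Mul2 | r0:Add2,r1:Mul1,r2:12,r3:Mul2
c6: CDB Mul1=27; issue MUL r1<-Mul1 | r0:Add2,r1:Mul1,r2:12,r3:Mul2
c7: issue ADD r0<-Add1 | r0:Add1,r1:Mul1,r2:12,r3:Mul2
c8: CDB Add2=36; issue ADD r2<-Add2 | r0:Add1,r1:Mul1,r2:Add2,r3:Mul2
c9: CDB Add1=24; issue SUB r3<-Add1 | r0:24,r1:Mul1,r2:Add2,r3:Add1
c10: CDB Mul2=144 | r0:24,r1:Mul1,r2:Add2,r3:Add1
c11: - | r0:24,r1:Mul1,r2:Add2,r3:Add1
c12: CDB Add1=-120 | r0:24,r1:Mul1,r2:Add2,r3:-120
c13: CDB Mul1=432 | r0:24,r1:432,r2:Add2,r3:-120
c14: - | r0:24,r1:432,r2:Add2,r3:-120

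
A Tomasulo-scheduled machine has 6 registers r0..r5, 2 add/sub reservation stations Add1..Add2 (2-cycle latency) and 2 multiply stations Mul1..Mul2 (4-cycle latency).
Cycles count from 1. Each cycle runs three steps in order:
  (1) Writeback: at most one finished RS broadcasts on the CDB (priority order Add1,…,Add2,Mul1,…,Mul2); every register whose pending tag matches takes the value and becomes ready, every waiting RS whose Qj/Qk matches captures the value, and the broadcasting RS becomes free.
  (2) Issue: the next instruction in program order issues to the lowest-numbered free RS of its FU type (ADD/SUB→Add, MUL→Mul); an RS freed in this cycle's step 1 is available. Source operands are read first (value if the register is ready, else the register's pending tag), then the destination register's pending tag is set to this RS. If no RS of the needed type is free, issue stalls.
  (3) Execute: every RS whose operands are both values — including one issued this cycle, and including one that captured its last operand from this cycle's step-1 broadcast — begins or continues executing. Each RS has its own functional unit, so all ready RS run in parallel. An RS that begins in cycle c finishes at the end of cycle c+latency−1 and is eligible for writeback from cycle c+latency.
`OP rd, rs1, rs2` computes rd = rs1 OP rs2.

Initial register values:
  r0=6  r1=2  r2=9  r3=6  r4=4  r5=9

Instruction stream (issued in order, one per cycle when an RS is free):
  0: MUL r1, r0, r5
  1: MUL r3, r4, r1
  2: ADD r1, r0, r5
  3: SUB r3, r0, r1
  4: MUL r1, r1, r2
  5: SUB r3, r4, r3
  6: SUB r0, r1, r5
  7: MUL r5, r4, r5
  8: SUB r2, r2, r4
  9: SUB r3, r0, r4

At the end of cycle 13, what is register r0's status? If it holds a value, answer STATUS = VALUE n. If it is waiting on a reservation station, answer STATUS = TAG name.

cycle 1: issue MUL r1<-Mul1 // r0:6,r1:Mul1,r2:9,r3:6,r4:4,r5:9
cycle 2: issue MUL r3<-Mul2 // r0:6,r1:Mul1,r2:9,r3:Mul2,r4:4,r5:9
cycle 3: issue ADD r1<-Add1 // r0:6,r1:Add1,r2:9,r3:Mul2,r4:4,r5:9
cycle 4: issue SUB r3<-Add2 // r0:6,r1:Add1,r2:9,r3:Add2,r4:4,r5:9
cycle 5: CDB Add1=15; stall // r0:6,r1:15,r2:9,r3:Add2,r4:4,r5:9
cycle 6: CDB Mul1=54; issue MUL r1<-Mul1 // r0:6,r1:Mul1,r2:9,r3:Add2,r4:4,r5:9
cycle 7: CDB Add2=-9; issue SUB r3<-Add1 // r0:6,r1:Mul1,r2:9,r3:Add1,r4:4,r5:9
cycle 8: issue SUB r0<-Add2 // r0:Add2,r1:Mul1,r2:9,r3:Add1,r4:4,r5:9
cycle 9: CDB Add1=13; stall // r0:Add2,r1:Mul1,r2:9,r3:13,r4:4,r5:9
cycle 10: CDB Mul1=135; issue MUL r5<-Mul1 // r0:Add2,r1:135,r2:9,r3:13,r4:4,r5:Mul1
cycle 11: CDB Mul2=216; issue SUB r2<-Add1 // r0:Add2,r1:135,r2:Add1,r3:13,r4:4,r5:Mul1
cycle 12: CDB Add2=126; issue SUB r3<-Add2 // r0:126,r1:135,r2:Add1,r3:Add2,r4:4,r5:Mul1
cycle 13: CDB Add1=5 // r0:126,r1:135,r2:5,r3:Add2,r4:4,r5:Mul1

STATUS = VALUE 126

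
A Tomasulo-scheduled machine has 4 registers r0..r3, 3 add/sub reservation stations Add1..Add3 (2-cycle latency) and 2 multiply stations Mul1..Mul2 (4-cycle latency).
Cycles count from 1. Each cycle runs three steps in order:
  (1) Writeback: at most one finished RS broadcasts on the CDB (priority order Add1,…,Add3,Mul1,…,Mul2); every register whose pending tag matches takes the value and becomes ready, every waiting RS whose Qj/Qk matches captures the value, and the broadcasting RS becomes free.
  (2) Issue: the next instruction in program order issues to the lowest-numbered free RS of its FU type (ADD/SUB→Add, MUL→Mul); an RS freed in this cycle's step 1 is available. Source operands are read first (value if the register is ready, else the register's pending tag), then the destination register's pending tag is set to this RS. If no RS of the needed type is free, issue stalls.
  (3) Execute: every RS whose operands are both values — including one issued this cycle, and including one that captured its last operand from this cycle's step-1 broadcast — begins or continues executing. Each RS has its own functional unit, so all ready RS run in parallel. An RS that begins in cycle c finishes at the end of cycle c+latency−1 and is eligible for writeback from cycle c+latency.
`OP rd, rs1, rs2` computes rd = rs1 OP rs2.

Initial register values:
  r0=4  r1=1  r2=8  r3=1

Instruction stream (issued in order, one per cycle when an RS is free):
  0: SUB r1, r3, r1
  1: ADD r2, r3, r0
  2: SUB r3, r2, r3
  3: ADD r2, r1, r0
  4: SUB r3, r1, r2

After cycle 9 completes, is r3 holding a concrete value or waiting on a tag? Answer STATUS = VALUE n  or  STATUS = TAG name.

cycle 1: issue SUB r1<-Add1 // r0:4,r1:Add1,r2:8,r3:1
cycle 2: issue ADD r2<-Add2 // r0:4,r1:Add1,r2:Add2,r3:1
cycle 3: CDB Add1=0; issue SUB r3<-Add1 // r0:4,r1:0,r2:Add2,r3:Add1
cycle 4: CDB Add2=5; issue ADD r2<-Add2 // r0:4,r1:0,r2:Add2,r3:Add1
cycle 5: issue SUB r3<-Add3 // r0:4,r1:0,r2:Add2,r3:Add3
cycle 6: CDB Add1=4 // r0:4,r1:0,r2:Add2,r3:Add3
cycle 7: CDB Add2=4 // r0:4,r1:0,r2:4,r3:Add3
cycle 8: - // r0:4,r1:0,r2:4,r3:Add3
cycle 9: CDB Add3=-4 // r0:4,r1:0,r2:4,r3:-4

STATUS = VALUE -4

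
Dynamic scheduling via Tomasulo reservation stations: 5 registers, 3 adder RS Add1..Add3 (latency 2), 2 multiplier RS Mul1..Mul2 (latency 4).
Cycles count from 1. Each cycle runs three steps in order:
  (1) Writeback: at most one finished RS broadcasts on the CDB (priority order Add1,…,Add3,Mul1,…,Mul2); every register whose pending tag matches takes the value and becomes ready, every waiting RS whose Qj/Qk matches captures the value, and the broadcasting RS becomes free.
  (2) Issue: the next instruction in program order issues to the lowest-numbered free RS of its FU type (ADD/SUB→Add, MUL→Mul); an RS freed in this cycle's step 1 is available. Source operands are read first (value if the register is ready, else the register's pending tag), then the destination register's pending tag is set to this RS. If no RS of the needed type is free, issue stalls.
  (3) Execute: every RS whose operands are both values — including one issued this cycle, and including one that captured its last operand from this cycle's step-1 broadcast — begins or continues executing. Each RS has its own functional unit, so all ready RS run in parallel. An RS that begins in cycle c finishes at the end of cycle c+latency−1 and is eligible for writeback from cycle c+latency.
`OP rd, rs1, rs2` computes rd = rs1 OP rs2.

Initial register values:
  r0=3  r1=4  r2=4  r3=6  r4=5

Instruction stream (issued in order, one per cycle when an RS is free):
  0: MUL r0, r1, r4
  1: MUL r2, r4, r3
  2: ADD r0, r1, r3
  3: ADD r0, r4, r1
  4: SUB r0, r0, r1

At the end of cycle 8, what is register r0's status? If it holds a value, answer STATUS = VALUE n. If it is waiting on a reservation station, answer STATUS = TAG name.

c1: issue MUL r0<-Mul1 | r0:Mul1,r1:4,r2:4,r3:6,r4:5
c2: issue MUL r2<-Mul2 | r0:Mul1,r1:4,r2:Mul2,r3:6,r4:5
c3: issue ADD r0<-Add1 | r0:Add1,r1:4,r2:Mul2,r3:6,r4:5
c4: issue ADD r0<-Add2 | r0:Add2,r1:4,r2:Mul2,r3:6,r4:5
c5: CDB Add1=10; issue SUB r0<-Add1 | r0:Add1,r1:4,r2:Mul2,r3:6,r4:5
c6: CDB Add2=9 | r0:Add1,r1:4,r2:Mul2,r3:6,r4:5
c7: CDB Mul1=20 | r0:Add1,r1:4,r2:Mul2,r3:6,r4:5
c8: CDB Add1=5 | r0:5,r1:4,r2:Mul2,r3:6,r4:5

STATUS = VALUE 5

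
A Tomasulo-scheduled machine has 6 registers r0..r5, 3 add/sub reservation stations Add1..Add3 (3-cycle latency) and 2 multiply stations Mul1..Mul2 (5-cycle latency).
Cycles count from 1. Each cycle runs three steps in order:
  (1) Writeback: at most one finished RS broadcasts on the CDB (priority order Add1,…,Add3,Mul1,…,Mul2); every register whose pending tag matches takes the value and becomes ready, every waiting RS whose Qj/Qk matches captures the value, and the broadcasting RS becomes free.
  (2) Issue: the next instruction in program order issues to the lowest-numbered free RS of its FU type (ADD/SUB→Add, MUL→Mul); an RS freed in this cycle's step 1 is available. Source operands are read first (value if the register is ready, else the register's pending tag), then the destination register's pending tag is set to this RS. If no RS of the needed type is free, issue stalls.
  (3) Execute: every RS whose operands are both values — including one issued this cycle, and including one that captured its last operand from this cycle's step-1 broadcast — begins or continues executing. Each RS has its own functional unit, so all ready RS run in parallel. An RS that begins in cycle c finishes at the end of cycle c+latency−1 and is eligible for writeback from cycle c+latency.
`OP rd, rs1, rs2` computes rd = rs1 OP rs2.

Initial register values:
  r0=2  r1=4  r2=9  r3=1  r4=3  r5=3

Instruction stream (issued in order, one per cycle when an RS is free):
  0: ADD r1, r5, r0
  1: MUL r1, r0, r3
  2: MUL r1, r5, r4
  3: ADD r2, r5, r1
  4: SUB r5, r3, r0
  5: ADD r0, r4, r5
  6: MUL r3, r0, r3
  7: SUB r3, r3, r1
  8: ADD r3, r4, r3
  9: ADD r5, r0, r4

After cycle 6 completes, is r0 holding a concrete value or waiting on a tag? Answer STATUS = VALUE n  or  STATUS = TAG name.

  c1: issue ADD r1<-Add1  regs: r0:2,r1:Add1,r2:9,r3:1,r4:3,r5:3
  c2: issue MUL r1<-Mul1  regs: r0:2,r1:Mul1,r2:9,r3:1,r4:3,r5:3
  c3: issue MUL r1<-Mul2  regs: r0:2,r1:Mul2,r2:9,r3:1,r4:3,r5:3
  c4: CDB Add1=5; issue ADD r2<-Add1  regs: r0:2,r1:Mul2,r2:Add1,r3:1,r4:3,r5:3
  c5: issue SUB r5<-Add2  regs: r0:2,r1:Mul2,r2:Add1,r3:1,r4:3,r5:Add2
  c6: issue ADD r0<-Add3  regs: r0:Add3,r1:Mul2,r2:Add1,r3:1,r4:3,r5:Add2

STATUS = TAG Add3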